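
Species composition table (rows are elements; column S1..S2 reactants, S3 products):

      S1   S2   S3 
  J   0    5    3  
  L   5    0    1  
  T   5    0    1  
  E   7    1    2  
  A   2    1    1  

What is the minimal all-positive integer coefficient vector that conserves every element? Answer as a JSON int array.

Coefficients: [1, 3, 5]

J: 1·0+3·5 = 15 | 5·3 = 15
L: 1·5+3·0 = 5 | 5·1 = 5
T: 1·5+3·0 = 5 | 5·1 = 5
E: 1·7+3·1 = 10 | 5·2 = 10
A: 1·2+3·1 = 5 | 5·1 = 5
gcd(1,3,5) = 1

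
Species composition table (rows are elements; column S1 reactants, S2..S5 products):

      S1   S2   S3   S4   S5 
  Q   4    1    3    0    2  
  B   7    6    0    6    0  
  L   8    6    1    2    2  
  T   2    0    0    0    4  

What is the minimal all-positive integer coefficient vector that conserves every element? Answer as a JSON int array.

Coefficients: [6, 6, 4, 1, 3]

Q: 6·4 = 24 | 6·1+4·3+1·0+3·2 = 24
B: 6·7 = 42 | 6·6+4·0+1·6+3·0 = 42
L: 6·8 = 48 | 6·6+4·1+1·2+3·2 = 48
T: 6·2 = 12 | 6·0+4·0+1·0+3·4 = 12
gcd(6,6,4,1,3) = 1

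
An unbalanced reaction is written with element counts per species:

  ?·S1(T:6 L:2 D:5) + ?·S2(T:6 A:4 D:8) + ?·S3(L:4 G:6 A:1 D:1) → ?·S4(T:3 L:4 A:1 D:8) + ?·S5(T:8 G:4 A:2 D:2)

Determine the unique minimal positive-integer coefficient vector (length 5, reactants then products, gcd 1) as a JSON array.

T: 4·6+2·6+2·0 = 36 | 4·3+3·8 = 36
L: 4·2+2·0+2·4 = 16 | 4·4+3·0 = 16
G: 4·0+2·0+2·6 = 12 | 4·0+3·4 = 12
A: 4·0+2·4+2·1 = 10 | 4·1+3·2 = 10
D: 4·5+2·8+2·1 = 38 | 4·8+3·2 = 38
gcd(4,2,2,4,3) = 1

Coefficients: [4, 2, 2, 4, 3]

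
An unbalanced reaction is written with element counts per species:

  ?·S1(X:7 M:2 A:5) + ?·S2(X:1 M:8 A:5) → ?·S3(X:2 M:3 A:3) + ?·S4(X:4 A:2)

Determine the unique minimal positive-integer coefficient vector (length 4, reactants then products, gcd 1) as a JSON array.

X: 5·7+1·1 = 36 | 6·2+6·4 = 36
M: 5·2+1·8 = 18 | 6·3+6·0 = 18
A: 5·5+1·5 = 30 | 6·3+6·2 = 30
gcd(5,1,6,6) = 1

Coefficients: [5, 1, 6, 6]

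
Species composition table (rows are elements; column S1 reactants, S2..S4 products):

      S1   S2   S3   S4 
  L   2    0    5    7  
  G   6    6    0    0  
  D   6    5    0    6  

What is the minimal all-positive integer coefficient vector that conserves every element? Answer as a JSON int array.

L: 6·2 = 12 | 6·0+1·5+1·7 = 12
G: 6·6 = 36 | 6·6+1·0+1·0 = 36
D: 6·6 = 36 | 6·5+1·0+1·6 = 36
gcd(6,6,1,1) = 1

Coefficients: [6, 6, 1, 1]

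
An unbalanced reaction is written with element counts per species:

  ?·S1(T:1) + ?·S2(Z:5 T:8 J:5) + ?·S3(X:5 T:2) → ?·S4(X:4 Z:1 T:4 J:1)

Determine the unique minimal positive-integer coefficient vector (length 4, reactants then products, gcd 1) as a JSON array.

Coefficients: [4, 1, 4, 5]

X: 4·0+1·0+4·5 = 20 | 5·4 = 20
Z: 4·0+1·5+4·0 = 5 | 5·1 = 5
T: 4·1+1·8+4·2 = 20 | 5·4 = 20
J: 4·0+1·5+4·0 = 5 | 5·1 = 5
gcd(4,1,4,5) = 1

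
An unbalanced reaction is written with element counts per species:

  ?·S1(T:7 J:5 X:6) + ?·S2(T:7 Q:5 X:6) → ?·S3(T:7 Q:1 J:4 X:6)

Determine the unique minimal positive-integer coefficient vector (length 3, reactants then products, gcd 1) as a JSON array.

T: 4·7+1·7 = 35 | 5·7 = 35
Q: 4·0+1·5 = 5 | 5·1 = 5
J: 4·5+1·0 = 20 | 5·4 = 20
X: 4·6+1·6 = 30 | 5·6 = 30
gcd(4,1,5) = 1

Coefficients: [4, 1, 5]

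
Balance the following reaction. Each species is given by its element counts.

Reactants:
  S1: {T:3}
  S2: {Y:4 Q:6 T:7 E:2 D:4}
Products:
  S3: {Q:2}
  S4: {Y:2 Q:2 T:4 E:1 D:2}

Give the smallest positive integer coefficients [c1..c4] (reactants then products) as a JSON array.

Y: 1·0+3·4 = 12 | 3·0+6·2 = 12
Q: 1·0+3·6 = 18 | 3·2+6·2 = 18
T: 1·3+3·7 = 24 | 3·0+6·4 = 24
E: 1·0+3·2 = 6 | 3·0+6·1 = 6
D: 1·0+3·4 = 12 | 3·0+6·2 = 12
gcd(1,3,3,6) = 1

Coefficients: [1, 3, 3, 6]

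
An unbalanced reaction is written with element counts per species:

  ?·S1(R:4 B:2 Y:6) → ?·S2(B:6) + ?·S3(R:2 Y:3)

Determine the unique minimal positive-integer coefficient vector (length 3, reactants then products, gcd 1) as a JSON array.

Coefficients: [3, 1, 6]

R: 3·4 = 12 | 1·0+6·2 = 12
B: 3·2 = 6 | 1·6+6·0 = 6
Y: 3·6 = 18 | 1·0+6·3 = 18
gcd(3,1,6) = 1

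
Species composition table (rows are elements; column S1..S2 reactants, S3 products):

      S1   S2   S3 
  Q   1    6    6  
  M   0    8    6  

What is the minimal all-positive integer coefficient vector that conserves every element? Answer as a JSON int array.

Q: 6·1+3·6 = 24 | 4·6 = 24
M: 6·0+3·8 = 24 | 4·6 = 24
gcd(6,3,4) = 1

Coefficients: [6, 3, 4]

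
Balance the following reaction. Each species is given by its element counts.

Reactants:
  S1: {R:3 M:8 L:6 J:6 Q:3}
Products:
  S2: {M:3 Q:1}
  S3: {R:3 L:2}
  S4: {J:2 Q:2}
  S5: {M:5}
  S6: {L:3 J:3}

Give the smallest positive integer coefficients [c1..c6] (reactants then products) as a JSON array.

Coefficients: [3, 3, 3, 3, 3, 4]

R: 3·3 = 9 | 3·0+3·3+3·0+3·0+4·0 = 9
M: 3·8 = 24 | 3·3+3·0+3·0+3·5+4·0 = 24
L: 3·6 = 18 | 3·0+3·2+3·0+3·0+4·3 = 18
J: 3·6 = 18 | 3·0+3·0+3·2+3·0+4·3 = 18
Q: 3·3 = 9 | 3·1+3·0+3·2+3·0+4·0 = 9
gcd(3,3,3,3,3,4) = 1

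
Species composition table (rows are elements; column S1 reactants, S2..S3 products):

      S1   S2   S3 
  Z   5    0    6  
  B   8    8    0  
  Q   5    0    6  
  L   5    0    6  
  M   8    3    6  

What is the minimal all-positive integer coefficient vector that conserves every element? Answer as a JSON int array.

Coefficients: [6, 6, 5]

Z: 6·5 = 30 | 6·0+5·6 = 30
B: 6·8 = 48 | 6·8+5·0 = 48
Q: 6·5 = 30 | 6·0+5·6 = 30
L: 6·5 = 30 | 6·0+5·6 = 30
M: 6·8 = 48 | 6·3+5·6 = 48
gcd(6,6,5) = 1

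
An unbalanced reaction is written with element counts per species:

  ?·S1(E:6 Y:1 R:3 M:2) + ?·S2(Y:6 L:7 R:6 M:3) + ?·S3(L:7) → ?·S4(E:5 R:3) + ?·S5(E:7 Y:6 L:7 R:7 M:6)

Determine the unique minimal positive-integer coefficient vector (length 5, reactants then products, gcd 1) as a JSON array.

E: 6·6+2·0+1·0 = 36 | 3·5+3·7 = 36
Y: 6·1+2·6+1·0 = 18 | 3·0+3·6 = 18
L: 6·0+2·7+1·7 = 21 | 3·0+3·7 = 21
R: 6·3+2·6+1·0 = 30 | 3·3+3·7 = 30
M: 6·2+2·3+1·0 = 18 | 3·0+3·6 = 18
gcd(6,2,1,3,3) = 1

Coefficients: [6, 2, 1, 3, 3]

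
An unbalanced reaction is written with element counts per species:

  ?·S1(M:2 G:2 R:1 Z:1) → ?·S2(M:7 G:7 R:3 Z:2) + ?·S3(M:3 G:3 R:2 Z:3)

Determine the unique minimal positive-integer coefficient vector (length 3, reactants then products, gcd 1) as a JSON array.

Coefficients: [5, 1, 1]

M: 5·2 = 10 | 1·7+1·3 = 10
G: 5·2 = 10 | 1·7+1·3 = 10
R: 5·1 = 5 | 1·3+1·2 = 5
Z: 5·1 = 5 | 1·2+1·3 = 5
gcd(5,1,1) = 1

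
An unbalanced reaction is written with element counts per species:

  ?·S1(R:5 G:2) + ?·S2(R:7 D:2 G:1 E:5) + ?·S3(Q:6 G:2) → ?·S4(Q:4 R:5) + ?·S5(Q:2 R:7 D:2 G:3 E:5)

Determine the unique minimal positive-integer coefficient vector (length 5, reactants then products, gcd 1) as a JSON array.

Q: 2·0+5·0+3·6 = 18 | 2·4+5·2 = 18
R: 2·5+5·7+3·0 = 45 | 2·5+5·7 = 45
D: 2·0+5·2+3·0 = 10 | 2·0+5·2 = 10
G: 2·2+5·1+3·2 = 15 | 2·0+5·3 = 15
E: 2·0+5·5+3·0 = 25 | 2·0+5·5 = 25
gcd(2,5,3,2,5) = 1

Coefficients: [2, 5, 3, 2, 5]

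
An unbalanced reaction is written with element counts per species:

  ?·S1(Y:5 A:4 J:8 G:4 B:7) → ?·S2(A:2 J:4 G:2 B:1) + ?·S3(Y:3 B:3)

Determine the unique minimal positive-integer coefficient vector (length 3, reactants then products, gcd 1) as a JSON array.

Coefficients: [3, 6, 5]

Y: 3·5 = 15 | 6·0+5·3 = 15
A: 3·4 = 12 | 6·2+5·0 = 12
J: 3·8 = 24 | 6·4+5·0 = 24
G: 3·4 = 12 | 6·2+5·0 = 12
B: 3·7 = 21 | 6·1+5·3 = 21
gcd(3,6,5) = 1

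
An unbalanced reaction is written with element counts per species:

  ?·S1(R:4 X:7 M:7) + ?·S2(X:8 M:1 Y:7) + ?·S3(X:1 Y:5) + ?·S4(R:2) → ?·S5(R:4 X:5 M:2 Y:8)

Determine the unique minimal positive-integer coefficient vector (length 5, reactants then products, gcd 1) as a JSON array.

R: 1·4+1·0+5·0+6·2 = 16 | 4·4 = 16
X: 1·7+1·8+5·1+6·0 = 20 | 4·5 = 20
M: 1·7+1·1+5·0+6·0 = 8 | 4·2 = 8
Y: 1·0+1·7+5·5+6·0 = 32 | 4·8 = 32
gcd(1,1,5,6,4) = 1

Coefficients: [1, 1, 5, 6, 4]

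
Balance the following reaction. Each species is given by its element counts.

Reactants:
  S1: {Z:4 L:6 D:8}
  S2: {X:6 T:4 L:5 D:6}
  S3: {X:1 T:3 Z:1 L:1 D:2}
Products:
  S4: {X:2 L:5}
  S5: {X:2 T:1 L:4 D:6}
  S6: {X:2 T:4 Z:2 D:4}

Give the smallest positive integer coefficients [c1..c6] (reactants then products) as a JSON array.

X: 1·0+2·6+2·1 = 14 | 2·2+2·2+3·2 = 14
T: 1·0+2·4+2·3 = 14 | 2·0+2·1+3·4 = 14
Z: 1·4+2·0+2·1 = 6 | 2·0+2·0+3·2 = 6
L: 1·6+2·5+2·1 = 18 | 2·5+2·4+3·0 = 18
D: 1·8+2·6+2·2 = 24 | 2·0+2·6+3·4 = 24
gcd(1,2,2,2,2,3) = 1

Coefficients: [1, 2, 2, 2, 2, 3]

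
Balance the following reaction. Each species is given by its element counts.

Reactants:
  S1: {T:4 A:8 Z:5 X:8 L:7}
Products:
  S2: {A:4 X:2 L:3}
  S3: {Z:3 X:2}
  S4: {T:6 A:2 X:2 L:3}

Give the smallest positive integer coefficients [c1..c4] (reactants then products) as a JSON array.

T: 3·4 = 12 | 5·0+5·0+2·6 = 12
A: 3·8 = 24 | 5·4+5·0+2·2 = 24
Z: 3·5 = 15 | 5·0+5·3+2·0 = 15
X: 3·8 = 24 | 5·2+5·2+2·2 = 24
L: 3·7 = 21 | 5·3+5·0+2·3 = 21
gcd(3,5,5,2) = 1

Coefficients: [3, 5, 5, 2]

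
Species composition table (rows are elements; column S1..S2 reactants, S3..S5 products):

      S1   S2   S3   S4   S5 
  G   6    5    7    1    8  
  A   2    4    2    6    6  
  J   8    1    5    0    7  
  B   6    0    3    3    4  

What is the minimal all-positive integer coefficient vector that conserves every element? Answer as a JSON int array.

G: 5·6+6·5 = 60 | 5·7+1·1+3·8 = 60
A: 5·2+6·4 = 34 | 5·2+1·6+3·6 = 34
J: 5·8+6·1 = 46 | 5·5+1·0+3·7 = 46
B: 5·6+6·0 = 30 | 5·3+1·3+3·4 = 30
gcd(5,6,5,1,3) = 1

Coefficients: [5, 6, 5, 1, 3]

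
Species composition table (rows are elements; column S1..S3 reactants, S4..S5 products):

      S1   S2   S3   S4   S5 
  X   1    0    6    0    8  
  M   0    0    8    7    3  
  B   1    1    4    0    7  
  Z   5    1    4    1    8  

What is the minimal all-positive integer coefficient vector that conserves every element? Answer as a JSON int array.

X: 2·1+6·0+5·6 = 32 | 4·0+4·8 = 32
M: 2·0+6·0+5·8 = 40 | 4·7+4·3 = 40
B: 2·1+6·1+5·4 = 28 | 4·0+4·7 = 28
Z: 2·5+6·1+5·4 = 36 | 4·1+4·8 = 36
gcd(2,6,5,4,4) = 1

Coefficients: [2, 6, 5, 4, 4]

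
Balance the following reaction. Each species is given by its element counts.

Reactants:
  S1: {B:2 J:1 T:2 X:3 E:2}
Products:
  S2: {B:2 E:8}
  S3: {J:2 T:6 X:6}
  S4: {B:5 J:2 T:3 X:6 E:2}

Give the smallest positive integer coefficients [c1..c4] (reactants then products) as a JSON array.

B: 6·2 = 12 | 1·2+1·0+2·5 = 12
J: 6·1 = 6 | 1·0+1·2+2·2 = 6
T: 6·2 = 12 | 1·0+1·6+2·3 = 12
X: 6·3 = 18 | 1·0+1·6+2·6 = 18
E: 6·2 = 12 | 1·8+1·0+2·2 = 12
gcd(6,1,1,2) = 1

Coefficients: [6, 1, 1, 2]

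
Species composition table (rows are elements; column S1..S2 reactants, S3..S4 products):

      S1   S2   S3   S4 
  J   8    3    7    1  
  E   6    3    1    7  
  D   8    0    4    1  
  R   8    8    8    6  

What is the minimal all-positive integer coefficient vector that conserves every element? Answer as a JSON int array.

J: 3·8+5·3 = 39 | 5·7+4·1 = 39
E: 3·6+5·3 = 33 | 5·1+4·7 = 33
D: 3·8+5·0 = 24 | 5·4+4·1 = 24
R: 3·8+5·8 = 64 | 5·8+4·6 = 64
gcd(3,5,5,4) = 1

Coefficients: [3, 5, 5, 4]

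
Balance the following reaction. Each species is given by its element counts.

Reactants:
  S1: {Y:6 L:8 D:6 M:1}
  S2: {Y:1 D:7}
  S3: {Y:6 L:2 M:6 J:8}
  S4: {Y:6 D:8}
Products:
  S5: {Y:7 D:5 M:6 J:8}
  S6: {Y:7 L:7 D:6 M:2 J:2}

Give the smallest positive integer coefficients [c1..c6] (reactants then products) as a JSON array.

Y: 2·6+3·1+6·6+2·6 = 63 | 5·7+4·7 = 63
L: 2·8+3·0+6·2+2·0 = 28 | 5·0+4·7 = 28
D: 2·6+3·7+6·0+2·8 = 49 | 5·5+4·6 = 49
M: 2·1+3·0+6·6+2·0 = 38 | 5·6+4·2 = 38
J: 2·0+3·0+6·8+2·0 = 48 | 5·8+4·2 = 48
gcd(2,3,6,2,5,4) = 1

Coefficients: [2, 3, 6, 2, 5, 4]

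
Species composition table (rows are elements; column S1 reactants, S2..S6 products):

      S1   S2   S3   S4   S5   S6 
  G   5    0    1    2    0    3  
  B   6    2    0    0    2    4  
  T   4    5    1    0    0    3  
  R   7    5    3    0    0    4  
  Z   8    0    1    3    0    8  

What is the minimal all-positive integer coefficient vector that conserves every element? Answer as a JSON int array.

Coefficients: [3, 1, 4, 4, 6, 1]

G: 3·5 = 15 | 1·0+4·1+4·2+6·0+1·3 = 15
B: 3·6 = 18 | 1·2+4·0+4·0+6·2+1·4 = 18
T: 3·4 = 12 | 1·5+4·1+4·0+6·0+1·3 = 12
R: 3·7 = 21 | 1·5+4·3+4·0+6·0+1·4 = 21
Z: 3·8 = 24 | 1·0+4·1+4·3+6·0+1·8 = 24
gcd(3,1,4,4,6,1) = 1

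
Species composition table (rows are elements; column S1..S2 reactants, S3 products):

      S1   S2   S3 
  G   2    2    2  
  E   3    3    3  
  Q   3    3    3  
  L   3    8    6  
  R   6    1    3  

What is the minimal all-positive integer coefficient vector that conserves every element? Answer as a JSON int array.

G: 2·2+3·2 = 10 | 5·2 = 10
E: 2·3+3·3 = 15 | 5·3 = 15
Q: 2·3+3·3 = 15 | 5·3 = 15
L: 2·3+3·8 = 30 | 5·6 = 30
R: 2·6+3·1 = 15 | 5·3 = 15
gcd(2,3,5) = 1

Coefficients: [2, 3, 5]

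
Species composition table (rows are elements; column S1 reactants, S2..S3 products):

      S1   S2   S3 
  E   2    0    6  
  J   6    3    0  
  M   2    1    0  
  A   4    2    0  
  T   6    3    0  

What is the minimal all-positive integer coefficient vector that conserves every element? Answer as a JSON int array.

Coefficients: [3, 6, 1]

E: 3·2 = 6 | 6·0+1·6 = 6
J: 3·6 = 18 | 6·3+1·0 = 18
M: 3·2 = 6 | 6·1+1·0 = 6
A: 3·4 = 12 | 6·2+1·0 = 12
T: 3·6 = 18 | 6·3+1·0 = 18
gcd(3,6,1) = 1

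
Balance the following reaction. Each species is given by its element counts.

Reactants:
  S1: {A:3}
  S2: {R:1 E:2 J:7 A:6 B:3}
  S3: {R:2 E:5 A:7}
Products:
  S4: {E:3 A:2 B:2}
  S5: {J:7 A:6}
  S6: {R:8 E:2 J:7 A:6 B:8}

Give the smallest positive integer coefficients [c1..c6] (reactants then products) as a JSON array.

R: 1·0+6·1+1·2 = 8 | 5·0+5·0+1·8 = 8
E: 1·0+6·2+1·5 = 17 | 5·3+5·0+1·2 = 17
J: 1·0+6·7+1·0 = 42 | 5·0+5·7+1·7 = 42
A: 1·3+6·6+1·7 = 46 | 5·2+5·6+1·6 = 46
B: 1·0+6·3+1·0 = 18 | 5·2+5·0+1·8 = 18
gcd(1,6,1,5,5,1) = 1

Coefficients: [1, 6, 1, 5, 5, 1]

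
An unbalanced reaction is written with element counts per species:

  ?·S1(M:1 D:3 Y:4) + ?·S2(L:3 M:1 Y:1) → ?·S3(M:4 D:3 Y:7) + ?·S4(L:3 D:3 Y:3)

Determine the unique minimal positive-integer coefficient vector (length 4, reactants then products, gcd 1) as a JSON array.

Coefficients: [5, 3, 2, 3]

L: 5·0+3·3 = 9 | 2·0+3·3 = 9
M: 5·1+3·1 = 8 | 2·4+3·0 = 8
D: 5·3+3·0 = 15 | 2·3+3·3 = 15
Y: 5·4+3·1 = 23 | 2·7+3·3 = 23
gcd(5,3,2,3) = 1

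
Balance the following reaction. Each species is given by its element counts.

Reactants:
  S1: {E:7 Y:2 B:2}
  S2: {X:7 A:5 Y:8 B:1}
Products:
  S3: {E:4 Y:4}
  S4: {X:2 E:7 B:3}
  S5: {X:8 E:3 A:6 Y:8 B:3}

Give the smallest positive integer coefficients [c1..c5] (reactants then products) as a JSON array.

X: 6·0+6·7 = 42 | 5·0+1·2+5·8 = 42
E: 6·7+6·0 = 42 | 5·4+1·7+5·3 = 42
A: 6·0+6·5 = 30 | 5·0+1·0+5·6 = 30
Y: 6·2+6·8 = 60 | 5·4+1·0+5·8 = 60
B: 6·2+6·1 = 18 | 5·0+1·3+5·3 = 18
gcd(6,6,5,1,5) = 1

Coefficients: [6, 6, 5, 1, 5]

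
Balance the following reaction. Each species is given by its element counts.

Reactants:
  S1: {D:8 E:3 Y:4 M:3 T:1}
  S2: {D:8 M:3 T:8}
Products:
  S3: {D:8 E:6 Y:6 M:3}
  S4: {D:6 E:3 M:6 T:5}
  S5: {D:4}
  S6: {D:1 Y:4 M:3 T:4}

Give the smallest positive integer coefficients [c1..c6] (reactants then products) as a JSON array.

Coefficients: [5, 1, 2, 1, 6, 2]

D: 5·8+1·8 = 48 | 2·8+1·6+6·4+2·1 = 48
E: 5·3+1·0 = 15 | 2·6+1·3+6·0+2·0 = 15
Y: 5·4+1·0 = 20 | 2·6+1·0+6·0+2·4 = 20
M: 5·3+1·3 = 18 | 2·3+1·6+6·0+2·3 = 18
T: 5·1+1·8 = 13 | 2·0+1·5+6·0+2·4 = 13
gcd(5,1,2,1,6,2) = 1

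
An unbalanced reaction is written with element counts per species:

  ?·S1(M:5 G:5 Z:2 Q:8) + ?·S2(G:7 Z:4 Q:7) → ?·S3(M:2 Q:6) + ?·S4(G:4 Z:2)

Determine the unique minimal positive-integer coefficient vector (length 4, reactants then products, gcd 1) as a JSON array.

Coefficients: [2, 2, 5, 6]

M: 2·5+2·0 = 10 | 5·2+6·0 = 10
G: 2·5+2·7 = 24 | 5·0+6·4 = 24
Z: 2·2+2·4 = 12 | 5·0+6·2 = 12
Q: 2·8+2·7 = 30 | 5·6+6·0 = 30
gcd(2,2,5,6) = 1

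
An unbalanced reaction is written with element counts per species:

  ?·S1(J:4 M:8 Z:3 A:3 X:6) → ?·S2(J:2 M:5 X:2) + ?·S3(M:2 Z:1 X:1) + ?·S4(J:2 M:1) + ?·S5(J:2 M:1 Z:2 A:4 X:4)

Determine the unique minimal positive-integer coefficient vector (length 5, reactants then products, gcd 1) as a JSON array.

Coefficients: [4, 3, 6, 2, 3]

J: 4·4 = 16 | 3·2+6·0+2·2+3·2 = 16
M: 4·8 = 32 | 3·5+6·2+2·1+3·1 = 32
Z: 4·3 = 12 | 3·0+6·1+2·0+3·2 = 12
A: 4·3 = 12 | 3·0+6·0+2·0+3·4 = 12
X: 4·6 = 24 | 3·2+6·1+2·0+3·4 = 24
gcd(4,3,6,2,3) = 1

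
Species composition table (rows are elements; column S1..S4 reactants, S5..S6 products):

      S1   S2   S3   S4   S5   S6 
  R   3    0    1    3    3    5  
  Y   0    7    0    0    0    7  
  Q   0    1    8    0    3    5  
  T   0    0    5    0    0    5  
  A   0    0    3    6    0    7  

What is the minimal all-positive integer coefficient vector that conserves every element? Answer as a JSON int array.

R: 6·3+3·0+3·1+2·3 = 27 | 4·3+3·5 = 27
Y: 6·0+3·7+3·0+2·0 = 21 | 4·0+3·7 = 21
Q: 6·0+3·1+3·8+2·0 = 27 | 4·3+3·5 = 27
T: 6·0+3·0+3·5+2·0 = 15 | 4·0+3·5 = 15
A: 6·0+3·0+3·3+2·6 = 21 | 4·0+3·7 = 21
gcd(6,3,3,2,4,3) = 1

Coefficients: [6, 3, 3, 2, 4, 3]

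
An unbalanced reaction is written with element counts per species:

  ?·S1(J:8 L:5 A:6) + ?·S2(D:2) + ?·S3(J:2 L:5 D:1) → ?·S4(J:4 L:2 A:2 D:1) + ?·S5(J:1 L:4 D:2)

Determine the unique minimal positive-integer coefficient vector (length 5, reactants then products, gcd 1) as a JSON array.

Coefficients: [1, 5, 5, 3, 6]

J: 1·8+5·0+5·2 = 18 | 3·4+6·1 = 18
L: 1·5+5·0+5·5 = 30 | 3·2+6·4 = 30
A: 1·6+5·0+5·0 = 6 | 3·2+6·0 = 6
D: 1·0+5·2+5·1 = 15 | 3·1+6·2 = 15
gcd(1,5,5,3,6) = 1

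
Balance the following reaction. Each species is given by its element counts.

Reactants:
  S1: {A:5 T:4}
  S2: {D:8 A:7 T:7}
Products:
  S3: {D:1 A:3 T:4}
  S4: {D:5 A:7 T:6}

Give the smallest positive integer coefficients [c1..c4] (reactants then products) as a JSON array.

Coefficients: [2, 2, 1, 3]

D: 2·0+2·8 = 16 | 1·1+3·5 = 16
A: 2·5+2·7 = 24 | 1·3+3·7 = 24
T: 2·4+2·7 = 22 | 1·4+3·6 = 22
gcd(2,2,1,3) = 1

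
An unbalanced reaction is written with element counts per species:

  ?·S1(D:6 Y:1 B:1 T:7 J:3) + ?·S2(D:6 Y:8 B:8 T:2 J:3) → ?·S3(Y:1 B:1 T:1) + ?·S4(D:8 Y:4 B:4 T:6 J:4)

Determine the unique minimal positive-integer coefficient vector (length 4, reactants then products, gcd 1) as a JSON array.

Coefficients: [5, 3, 5, 6]

D: 5·6+3·6 = 48 | 5·0+6·8 = 48
Y: 5·1+3·8 = 29 | 5·1+6·4 = 29
B: 5·1+3·8 = 29 | 5·1+6·4 = 29
T: 5·7+3·2 = 41 | 5·1+6·6 = 41
J: 5·3+3·3 = 24 | 5·0+6·4 = 24
gcd(5,3,5,6) = 1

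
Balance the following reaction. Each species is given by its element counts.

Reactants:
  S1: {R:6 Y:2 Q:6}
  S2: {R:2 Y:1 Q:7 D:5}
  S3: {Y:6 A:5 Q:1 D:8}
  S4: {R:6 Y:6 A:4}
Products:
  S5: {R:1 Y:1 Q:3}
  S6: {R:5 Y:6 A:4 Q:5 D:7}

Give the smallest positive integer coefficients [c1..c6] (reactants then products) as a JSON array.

R: 4·6+2·2+4·0+1·6 = 34 | 4·1+6·5 = 34
Y: 4·2+2·1+4·6+1·6 = 40 | 4·1+6·6 = 40
A: 4·0+2·0+4·5+1·4 = 24 | 4·0+6·4 = 24
Q: 4·6+2·7+4·1+1·0 = 42 | 4·3+6·5 = 42
D: 4·0+2·5+4·8+1·0 = 42 | 4·0+6·7 = 42
gcd(4,2,4,1,4,6) = 1

Coefficients: [4, 2, 4, 1, 4, 6]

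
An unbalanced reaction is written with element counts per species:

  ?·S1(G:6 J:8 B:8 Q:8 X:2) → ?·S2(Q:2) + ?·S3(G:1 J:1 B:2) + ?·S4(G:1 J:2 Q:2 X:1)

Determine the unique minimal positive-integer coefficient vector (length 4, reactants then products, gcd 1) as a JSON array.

G: 1·6 = 6 | 2·0+4·1+2·1 = 6
J: 1·8 = 8 | 2·0+4·1+2·2 = 8
B: 1·8 = 8 | 2·0+4·2+2·0 = 8
Q: 1·8 = 8 | 2·2+4·0+2·2 = 8
X: 1·2 = 2 | 2·0+4·0+2·1 = 2
gcd(1,2,4,2) = 1

Coefficients: [1, 2, 4, 2]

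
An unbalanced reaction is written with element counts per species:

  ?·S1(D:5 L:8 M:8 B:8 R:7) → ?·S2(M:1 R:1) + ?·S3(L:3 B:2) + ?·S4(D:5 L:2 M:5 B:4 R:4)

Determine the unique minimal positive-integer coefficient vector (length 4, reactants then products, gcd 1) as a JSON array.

Coefficients: [1, 3, 2, 1]

D: 1·5 = 5 | 3·0+2·0+1·5 = 5
L: 1·8 = 8 | 3·0+2·3+1·2 = 8
M: 1·8 = 8 | 3·1+2·0+1·5 = 8
B: 1·8 = 8 | 3·0+2·2+1·4 = 8
R: 1·7 = 7 | 3·1+2·0+1·4 = 7
gcd(1,3,2,1) = 1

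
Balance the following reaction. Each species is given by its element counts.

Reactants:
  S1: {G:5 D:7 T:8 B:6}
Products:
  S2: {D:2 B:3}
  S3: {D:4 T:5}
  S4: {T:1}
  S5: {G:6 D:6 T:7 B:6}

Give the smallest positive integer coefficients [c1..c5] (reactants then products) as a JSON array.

G: 6·5 = 30 | 2·0+2·0+3·0+5·6 = 30
D: 6·7 = 42 | 2·2+2·4+3·0+5·6 = 42
T: 6·8 = 48 | 2·0+2·5+3·1+5·7 = 48
B: 6·6 = 36 | 2·3+2·0+3·0+5·6 = 36
gcd(6,2,2,3,5) = 1

Coefficients: [6, 2, 2, 3, 5]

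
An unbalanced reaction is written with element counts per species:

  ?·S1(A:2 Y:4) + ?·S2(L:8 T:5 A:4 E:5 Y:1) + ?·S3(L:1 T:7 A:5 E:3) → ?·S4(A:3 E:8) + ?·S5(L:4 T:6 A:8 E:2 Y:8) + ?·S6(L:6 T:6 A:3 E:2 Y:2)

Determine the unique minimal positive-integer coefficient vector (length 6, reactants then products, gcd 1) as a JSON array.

L: 6·0+2·8+2·1 = 18 | 1·0+3·4+1·6 = 18
T: 6·0+2·5+2·7 = 24 | 1·0+3·6+1·6 = 24
A: 6·2+2·4+2·5 = 30 | 1·3+3·8+1·3 = 30
E: 6·0+2·5+2·3 = 16 | 1·8+3·2+1·2 = 16
Y: 6·4+2·1+2·0 = 26 | 1·0+3·8+1·2 = 26
gcd(6,2,2,1,3,1) = 1

Coefficients: [6, 2, 2, 1, 3, 1]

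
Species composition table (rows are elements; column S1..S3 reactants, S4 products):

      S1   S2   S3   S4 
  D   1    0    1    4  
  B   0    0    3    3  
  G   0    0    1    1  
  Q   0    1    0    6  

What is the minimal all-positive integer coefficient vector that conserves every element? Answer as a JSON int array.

D: 3·1+6·0+1·1 = 4 | 1·4 = 4
B: 3·0+6·0+1·3 = 3 | 1·3 = 3
G: 3·0+6·0+1·1 = 1 | 1·1 = 1
Q: 3·0+6·1+1·0 = 6 | 1·6 = 6
gcd(3,6,1,1) = 1

Coefficients: [3, 6, 1, 1]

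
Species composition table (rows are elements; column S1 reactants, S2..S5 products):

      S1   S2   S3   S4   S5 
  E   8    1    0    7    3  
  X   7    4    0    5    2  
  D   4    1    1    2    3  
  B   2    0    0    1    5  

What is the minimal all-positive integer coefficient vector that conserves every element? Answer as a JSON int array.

E: 5·8 = 40 | 2·1+5·0+5·7+1·3 = 40
X: 5·7 = 35 | 2·4+5·0+5·5+1·2 = 35
D: 5·4 = 20 | 2·1+5·1+5·2+1·3 = 20
B: 5·2 = 10 | 2·0+5·0+5·1+1·5 = 10
gcd(5,2,5,5,1) = 1

Coefficients: [5, 2, 5, 5, 1]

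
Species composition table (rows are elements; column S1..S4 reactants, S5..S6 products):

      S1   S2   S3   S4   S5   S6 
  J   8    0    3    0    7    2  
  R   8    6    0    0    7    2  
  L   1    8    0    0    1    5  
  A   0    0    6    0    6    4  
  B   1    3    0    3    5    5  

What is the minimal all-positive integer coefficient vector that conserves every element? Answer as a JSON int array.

Coefficients: [1, 2, 4, 6, 2, 3]

J: 1·8+2·0+4·3+6·0 = 20 | 2·7+3·2 = 20
R: 1·8+2·6+4·0+6·0 = 20 | 2·7+3·2 = 20
L: 1·1+2·8+4·0+6·0 = 17 | 2·1+3·5 = 17
A: 1·0+2·0+4·6+6·0 = 24 | 2·6+3·4 = 24
B: 1·1+2·3+4·0+6·3 = 25 | 2·5+3·5 = 25
gcd(1,2,4,6,2,3) = 1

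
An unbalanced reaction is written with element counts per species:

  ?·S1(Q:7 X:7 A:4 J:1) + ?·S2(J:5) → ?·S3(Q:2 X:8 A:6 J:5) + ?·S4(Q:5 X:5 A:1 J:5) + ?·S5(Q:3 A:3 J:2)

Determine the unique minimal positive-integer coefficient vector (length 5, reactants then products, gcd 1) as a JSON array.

Coefficients: [4, 5, 1, 4, 2]

Q: 4·7+5·0 = 28 | 1·2+4·5+2·3 = 28
X: 4·7+5·0 = 28 | 1·8+4·5+2·0 = 28
A: 4·4+5·0 = 16 | 1·6+4·1+2·3 = 16
J: 4·1+5·5 = 29 | 1·5+4·5+2·2 = 29
gcd(4,5,1,4,2) = 1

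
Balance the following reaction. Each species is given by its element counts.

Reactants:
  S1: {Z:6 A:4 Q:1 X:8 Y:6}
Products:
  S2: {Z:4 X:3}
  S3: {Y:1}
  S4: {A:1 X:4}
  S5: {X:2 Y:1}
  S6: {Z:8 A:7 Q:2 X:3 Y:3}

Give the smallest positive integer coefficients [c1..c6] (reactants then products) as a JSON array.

Z: 2·6 = 12 | 1·4+6·0+1·0+3·0+1·8 = 12
A: 2·4 = 8 | 1·0+6·0+1·1+3·0+1·7 = 8
Q: 2·1 = 2 | 1·0+6·0+1·0+3·0+1·2 = 2
X: 2·8 = 16 | 1·3+6·0+1·4+3·2+1·3 = 16
Y: 2·6 = 12 | 1·0+6·1+1·0+3·1+1·3 = 12
gcd(2,1,6,1,3,1) = 1

Coefficients: [2, 1, 6, 1, 3, 1]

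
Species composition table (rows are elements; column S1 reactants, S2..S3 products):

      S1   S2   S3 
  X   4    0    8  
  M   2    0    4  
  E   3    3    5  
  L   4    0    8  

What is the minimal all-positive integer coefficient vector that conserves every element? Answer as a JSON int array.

X: 6·4 = 24 | 1·0+3·8 = 24
M: 6·2 = 12 | 1·0+3·4 = 12
E: 6·3 = 18 | 1·3+3·5 = 18
L: 6·4 = 24 | 1·0+3·8 = 24
gcd(6,1,3) = 1

Coefficients: [6, 1, 3]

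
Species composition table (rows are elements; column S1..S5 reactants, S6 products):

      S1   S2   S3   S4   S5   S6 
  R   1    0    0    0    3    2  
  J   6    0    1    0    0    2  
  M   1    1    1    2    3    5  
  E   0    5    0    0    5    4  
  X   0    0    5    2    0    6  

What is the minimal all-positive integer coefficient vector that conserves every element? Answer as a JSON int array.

R: 1·1+1·0+4·0+5·0+3·3 = 10 | 5·2 = 10
J: 1·6+1·0+4·1+5·0+3·0 = 10 | 5·2 = 10
M: 1·1+1·1+4·1+5·2+3·3 = 25 | 5·5 = 25
E: 1·0+1·5+4·0+5·0+3·5 = 20 | 5·4 = 20
X: 1·0+1·0+4·5+5·2+3·0 = 30 | 5·6 = 30
gcd(1,1,4,5,3,5) = 1

Coefficients: [1, 1, 4, 5, 3, 5]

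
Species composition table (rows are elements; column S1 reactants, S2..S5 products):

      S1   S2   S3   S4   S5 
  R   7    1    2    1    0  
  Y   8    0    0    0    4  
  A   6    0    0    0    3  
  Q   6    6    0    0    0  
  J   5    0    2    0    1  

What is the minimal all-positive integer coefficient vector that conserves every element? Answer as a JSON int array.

Coefficients: [2, 2, 3, 6, 4]

R: 2·7 = 14 | 2·1+3·2+6·1+4·0 = 14
Y: 2·8 = 16 | 2·0+3·0+6·0+4·4 = 16
A: 2·6 = 12 | 2·0+3·0+6·0+4·3 = 12
Q: 2·6 = 12 | 2·6+3·0+6·0+4·0 = 12
J: 2·5 = 10 | 2·0+3·2+6·0+4·1 = 10
gcd(2,2,3,6,4) = 1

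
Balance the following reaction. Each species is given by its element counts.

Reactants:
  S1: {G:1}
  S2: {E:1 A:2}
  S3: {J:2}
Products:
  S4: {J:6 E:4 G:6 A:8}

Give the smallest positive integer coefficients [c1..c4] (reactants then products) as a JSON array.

Coefficients: [6, 4, 3, 1]

J: 6·0+4·0+3·2 = 6 | 1·6 = 6
E: 6·0+4·1+3·0 = 4 | 1·4 = 4
G: 6·1+4·0+3·0 = 6 | 1·6 = 6
A: 6·0+4·2+3·0 = 8 | 1·8 = 8
gcd(6,4,3,1) = 1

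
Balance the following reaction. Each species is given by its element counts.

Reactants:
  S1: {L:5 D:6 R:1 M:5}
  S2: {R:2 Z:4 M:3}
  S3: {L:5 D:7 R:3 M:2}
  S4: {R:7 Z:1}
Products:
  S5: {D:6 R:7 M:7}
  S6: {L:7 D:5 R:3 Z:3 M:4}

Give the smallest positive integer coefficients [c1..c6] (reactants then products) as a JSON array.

L: 6·5+3·0+1·5+3·0 = 35 | 3·0+5·7 = 35
D: 6·6+3·0+1·7+3·0 = 43 | 3·6+5·5 = 43
R: 6·1+3·2+1·3+3·7 = 36 | 3·7+5·3 = 36
Z: 6·0+3·4+1·0+3·1 = 15 | 3·0+5·3 = 15
M: 6·5+3·3+1·2+3·0 = 41 | 3·7+5·4 = 41
gcd(6,3,1,3,3,5) = 1

Coefficients: [6, 3, 1, 3, 3, 5]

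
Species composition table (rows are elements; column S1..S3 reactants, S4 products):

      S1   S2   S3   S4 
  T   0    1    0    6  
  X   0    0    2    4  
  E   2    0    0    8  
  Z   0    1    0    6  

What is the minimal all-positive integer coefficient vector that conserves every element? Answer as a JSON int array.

T: 4·0+6·1+2·0 = 6 | 1·6 = 6
X: 4·0+6·0+2·2 = 4 | 1·4 = 4
E: 4·2+6·0+2·0 = 8 | 1·8 = 8
Z: 4·0+6·1+2·0 = 6 | 1·6 = 6
gcd(4,6,2,1) = 1

Coefficients: [4, 6, 2, 1]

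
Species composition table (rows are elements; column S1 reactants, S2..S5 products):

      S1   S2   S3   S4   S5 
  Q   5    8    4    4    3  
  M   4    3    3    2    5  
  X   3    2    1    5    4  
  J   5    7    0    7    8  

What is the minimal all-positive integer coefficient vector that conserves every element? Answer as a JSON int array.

Q: 6·5 = 30 | 1·8+3·4+1·4+2·3 = 30
M: 6·4 = 24 | 1·3+3·3+1·2+2·5 = 24
X: 6·3 = 18 | 1·2+3·1+1·5+2·4 = 18
J: 6·5 = 30 | 1·7+3·0+1·7+2·8 = 30
gcd(6,1,3,1,2) = 1

Coefficients: [6, 1, 3, 1, 2]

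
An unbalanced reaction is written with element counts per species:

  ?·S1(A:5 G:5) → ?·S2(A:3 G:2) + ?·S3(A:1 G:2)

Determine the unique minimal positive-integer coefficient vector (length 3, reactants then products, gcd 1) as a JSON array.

A: 4·5 = 20 | 5·3+5·1 = 20
G: 4·5 = 20 | 5·2+5·2 = 20
gcd(4,5,5) = 1

Coefficients: [4, 5, 5]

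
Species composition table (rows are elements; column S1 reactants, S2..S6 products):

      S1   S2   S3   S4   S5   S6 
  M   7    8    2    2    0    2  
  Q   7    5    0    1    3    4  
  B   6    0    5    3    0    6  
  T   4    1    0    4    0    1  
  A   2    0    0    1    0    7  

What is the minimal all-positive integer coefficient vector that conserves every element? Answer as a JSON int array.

M: 6·7 = 42 | 3·8+3·2+5·2+6·0+1·2 = 42
Q: 6·7 = 42 | 3·5+3·0+5·1+6·3+1·4 = 42
B: 6·6 = 36 | 3·0+3·5+5·3+6·0+1·6 = 36
T: 6·4 = 24 | 3·1+3·0+5·4+6·0+1·1 = 24
A: 6·2 = 12 | 3·0+3·0+5·1+6·0+1·7 = 12
gcd(6,3,3,5,6,1) = 1

Coefficients: [6, 3, 3, 5, 6, 1]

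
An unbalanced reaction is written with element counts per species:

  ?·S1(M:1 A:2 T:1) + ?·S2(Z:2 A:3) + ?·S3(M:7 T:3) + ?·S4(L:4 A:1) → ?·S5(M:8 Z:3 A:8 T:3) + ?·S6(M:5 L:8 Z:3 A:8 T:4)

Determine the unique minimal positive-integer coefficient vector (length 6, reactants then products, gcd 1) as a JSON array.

M: 5·1+6·0+3·7+4·0 = 26 | 2·8+2·5 = 26
L: 5·0+6·0+3·0+4·4 = 16 | 2·0+2·8 = 16
Z: 5·0+6·2+3·0+4·0 = 12 | 2·3+2·3 = 12
A: 5·2+6·3+3·0+4·1 = 32 | 2·8+2·8 = 32
T: 5·1+6·0+3·3+4·0 = 14 | 2·3+2·4 = 14
gcd(5,6,3,4,2,2) = 1

Coefficients: [5, 6, 3, 4, 2, 2]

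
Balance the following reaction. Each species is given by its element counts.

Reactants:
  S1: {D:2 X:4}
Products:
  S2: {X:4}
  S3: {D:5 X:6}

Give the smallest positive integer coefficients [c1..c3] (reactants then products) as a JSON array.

D: 5·2 = 10 | 2·0+2·5 = 10
X: 5·4 = 20 | 2·4+2·6 = 20
gcd(5,2,2) = 1

Coefficients: [5, 2, 2]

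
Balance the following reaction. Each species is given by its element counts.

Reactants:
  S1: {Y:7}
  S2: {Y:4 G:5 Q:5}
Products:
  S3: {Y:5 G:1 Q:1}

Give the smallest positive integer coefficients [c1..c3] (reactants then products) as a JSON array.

Coefficients: [3, 1, 5]

Y: 3·7+1·4 = 25 | 5·5 = 25
G: 3·0+1·5 = 5 | 5·1 = 5
Q: 3·0+1·5 = 5 | 5·1 = 5
gcd(3,1,5) = 1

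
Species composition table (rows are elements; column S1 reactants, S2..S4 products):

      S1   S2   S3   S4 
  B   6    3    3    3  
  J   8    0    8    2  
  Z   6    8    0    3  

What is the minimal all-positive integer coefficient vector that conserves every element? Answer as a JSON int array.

B: 6·6 = 36 | 3·3+5·3+4·3 = 36
J: 6·8 = 48 | 3·0+5·8+4·2 = 48
Z: 6·6 = 36 | 3·8+5·0+4·3 = 36
gcd(6,3,5,4) = 1

Coefficients: [6, 3, 5, 4]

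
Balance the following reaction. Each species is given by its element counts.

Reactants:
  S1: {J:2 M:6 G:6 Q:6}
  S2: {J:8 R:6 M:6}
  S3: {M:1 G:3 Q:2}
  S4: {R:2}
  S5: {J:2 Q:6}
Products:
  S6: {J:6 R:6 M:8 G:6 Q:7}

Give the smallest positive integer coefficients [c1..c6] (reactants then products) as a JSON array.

Coefficients: [3, 2, 2, 6, 1, 4]

J: 3·2+2·8+2·0+6·0+1·2 = 24 | 4·6 = 24
R: 3·0+2·6+2·0+6·2+1·0 = 24 | 4·6 = 24
M: 3·6+2·6+2·1+6·0+1·0 = 32 | 4·8 = 32
G: 3·6+2·0+2·3+6·0+1·0 = 24 | 4·6 = 24
Q: 3·6+2·0+2·2+6·0+1·6 = 28 | 4·7 = 28
gcd(3,2,2,6,1,4) = 1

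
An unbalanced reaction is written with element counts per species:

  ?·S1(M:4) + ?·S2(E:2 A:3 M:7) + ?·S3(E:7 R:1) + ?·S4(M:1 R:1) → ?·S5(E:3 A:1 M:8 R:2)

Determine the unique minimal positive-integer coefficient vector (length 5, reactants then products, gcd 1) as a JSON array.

Coefficients: [3, 1, 1, 5, 3]

E: 3·0+1·2+1·7+5·0 = 9 | 3·3 = 9
A: 3·0+1·3+1·0+5·0 = 3 | 3·1 = 3
M: 3·4+1·7+1·0+5·1 = 24 | 3·8 = 24
R: 3·0+1·0+1·1+5·1 = 6 | 3·2 = 6
gcd(3,1,1,5,3) = 1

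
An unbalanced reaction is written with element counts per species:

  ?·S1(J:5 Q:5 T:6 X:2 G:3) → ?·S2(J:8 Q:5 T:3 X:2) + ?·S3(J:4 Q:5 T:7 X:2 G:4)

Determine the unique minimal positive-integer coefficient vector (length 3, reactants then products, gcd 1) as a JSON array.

J: 4·5 = 20 | 1·8+3·4 = 20
Q: 4·5 = 20 | 1·5+3·5 = 20
T: 4·6 = 24 | 1·3+3·7 = 24
X: 4·2 = 8 | 1·2+3·2 = 8
G: 4·3 = 12 | 1·0+3·4 = 12
gcd(4,1,3) = 1

Coefficients: [4, 1, 3]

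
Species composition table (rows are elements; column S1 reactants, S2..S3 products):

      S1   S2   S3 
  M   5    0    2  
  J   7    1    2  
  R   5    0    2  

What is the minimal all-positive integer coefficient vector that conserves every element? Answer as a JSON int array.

Coefficients: [2, 4, 5]

M: 2·5 = 10 | 4·0+5·2 = 10
J: 2·7 = 14 | 4·1+5·2 = 14
R: 2·5 = 10 | 4·0+5·2 = 10
gcd(2,4,5) = 1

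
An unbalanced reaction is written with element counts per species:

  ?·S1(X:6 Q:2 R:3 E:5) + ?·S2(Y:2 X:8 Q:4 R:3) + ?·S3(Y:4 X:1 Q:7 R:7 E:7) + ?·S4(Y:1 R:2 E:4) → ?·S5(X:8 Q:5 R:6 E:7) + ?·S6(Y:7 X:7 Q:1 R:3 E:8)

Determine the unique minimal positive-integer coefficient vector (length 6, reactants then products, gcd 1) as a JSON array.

Y: 5·0+1·2+1·4+1·1 = 7 | 4·0+1·7 = 7
X: 5·6+1·8+1·1+1·0 = 39 | 4·8+1·7 = 39
Q: 5·2+1·4+1·7+1·0 = 21 | 4·5+1·1 = 21
R: 5·3+1·3+1·7+1·2 = 27 | 4·6+1·3 = 27
E: 5·5+1·0+1·7+1·4 = 36 | 4·7+1·8 = 36
gcd(5,1,1,1,4,1) = 1

Coefficients: [5, 1, 1, 1, 4, 1]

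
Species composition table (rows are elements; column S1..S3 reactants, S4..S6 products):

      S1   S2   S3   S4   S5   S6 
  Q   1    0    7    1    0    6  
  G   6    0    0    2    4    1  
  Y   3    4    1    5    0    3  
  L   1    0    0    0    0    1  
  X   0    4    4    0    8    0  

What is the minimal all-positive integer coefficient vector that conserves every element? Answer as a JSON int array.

Q: 6·1+5·0+5·7 = 41 | 5·1+5·0+6·6 = 41
G: 6·6+5·0+5·0 = 36 | 5·2+5·4+6·1 = 36
Y: 6·3+5·4+5·1 = 43 | 5·5+5·0+6·3 = 43
L: 6·1+5·0+5·0 = 6 | 5·0+5·0+6·1 = 6
X: 6·0+5·4+5·4 = 40 | 5·0+5·8+6·0 = 40
gcd(6,5,5,5,5,6) = 1

Coefficients: [6, 5, 5, 5, 5, 6]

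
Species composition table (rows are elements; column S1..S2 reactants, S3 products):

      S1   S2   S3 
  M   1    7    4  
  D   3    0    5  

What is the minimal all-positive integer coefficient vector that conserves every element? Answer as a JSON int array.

M: 5·1+1·7 = 12 | 3·4 = 12
D: 5·3+1·0 = 15 | 3·5 = 15
gcd(5,1,3) = 1

Coefficients: [5, 1, 3]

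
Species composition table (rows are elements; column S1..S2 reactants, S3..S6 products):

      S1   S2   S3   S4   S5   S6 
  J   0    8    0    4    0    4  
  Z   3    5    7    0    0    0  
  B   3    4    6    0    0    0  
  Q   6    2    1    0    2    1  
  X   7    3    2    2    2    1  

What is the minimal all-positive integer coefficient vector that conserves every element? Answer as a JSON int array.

J: 2·0+3·8 = 24 | 3·0+1·4+5·0+5·4 = 24
Z: 2·3+3·5 = 21 | 3·7+1·0+5·0+5·0 = 21
B: 2·3+3·4 = 18 | 3·6+1·0+5·0+5·0 = 18
Q: 2·6+3·2 = 18 | 3·1+1·0+5·2+5·1 = 18
X: 2·7+3·3 = 23 | 3·2+1·2+5·2+5·1 = 23
gcd(2,3,3,1,5,5) = 1

Coefficients: [2, 3, 3, 1, 5, 5]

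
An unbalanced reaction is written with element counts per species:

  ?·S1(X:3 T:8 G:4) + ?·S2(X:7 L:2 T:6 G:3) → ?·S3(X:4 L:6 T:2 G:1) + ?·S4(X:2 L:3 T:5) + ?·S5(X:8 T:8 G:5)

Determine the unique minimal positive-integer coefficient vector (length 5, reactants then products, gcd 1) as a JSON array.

Coefficients: [2, 6, 1, 2, 5]

X: 2·3+6·7 = 48 | 1·4+2·2+5·8 = 48
L: 2·0+6·2 = 12 | 1·6+2·3+5·0 = 12
T: 2·8+6·6 = 52 | 1·2+2·5+5·8 = 52
G: 2·4+6·3 = 26 | 1·1+2·0+5·5 = 26
gcd(2,6,1,2,5) = 1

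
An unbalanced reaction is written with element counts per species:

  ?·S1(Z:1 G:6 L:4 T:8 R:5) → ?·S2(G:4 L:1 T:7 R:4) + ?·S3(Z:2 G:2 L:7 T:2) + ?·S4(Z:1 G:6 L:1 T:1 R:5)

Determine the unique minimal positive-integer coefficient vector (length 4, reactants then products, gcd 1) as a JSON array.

Coefficients: [5, 5, 2, 1]

Z: 5·1 = 5 | 5·0+2·2+1·1 = 5
G: 5·6 = 30 | 5·4+2·2+1·6 = 30
L: 5·4 = 20 | 5·1+2·7+1·1 = 20
T: 5·8 = 40 | 5·7+2·2+1·1 = 40
R: 5·5 = 25 | 5·4+2·0+1·5 = 25
gcd(5,5,2,1) = 1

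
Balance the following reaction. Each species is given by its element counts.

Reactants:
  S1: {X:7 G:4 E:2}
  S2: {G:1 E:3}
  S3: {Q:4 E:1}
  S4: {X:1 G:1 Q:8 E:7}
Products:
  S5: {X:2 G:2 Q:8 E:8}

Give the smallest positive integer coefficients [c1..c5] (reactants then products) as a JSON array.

Coefficients: [1, 3, 2, 5, 6]

X: 1·7+3·0+2·0+5·1 = 12 | 6·2 = 12
G: 1·4+3·1+2·0+5·1 = 12 | 6·2 = 12
Q: 1·0+3·0+2·4+5·8 = 48 | 6·8 = 48
E: 1·2+3·3+2·1+5·7 = 48 | 6·8 = 48
gcd(1,3,2,5,6) = 1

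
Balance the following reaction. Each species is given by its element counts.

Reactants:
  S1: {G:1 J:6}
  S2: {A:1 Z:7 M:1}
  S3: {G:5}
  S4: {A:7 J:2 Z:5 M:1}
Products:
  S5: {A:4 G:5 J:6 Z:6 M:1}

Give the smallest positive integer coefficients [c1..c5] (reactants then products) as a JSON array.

A: 5·0+3·1+5·0+3·7 = 24 | 6·4 = 24
G: 5·1+3·0+5·5+3·0 = 30 | 6·5 = 30
J: 5·6+3·0+5·0+3·2 = 36 | 6·6 = 36
Z: 5·0+3·7+5·0+3·5 = 36 | 6·6 = 36
M: 5·0+3·1+5·0+3·1 = 6 | 6·1 = 6
gcd(5,3,5,3,6) = 1

Coefficients: [5, 3, 5, 3, 6]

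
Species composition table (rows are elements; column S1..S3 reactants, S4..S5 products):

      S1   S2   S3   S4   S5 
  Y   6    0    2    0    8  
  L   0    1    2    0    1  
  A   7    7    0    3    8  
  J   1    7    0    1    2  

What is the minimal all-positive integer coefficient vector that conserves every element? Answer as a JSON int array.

Y: 6·6+1·0+2·2 = 40 | 3·0+5·8 = 40
L: 6·0+1·1+2·2 = 5 | 3·0+5·1 = 5
A: 6·7+1·7+2·0 = 49 | 3·3+5·8 = 49
J: 6·1+1·7+2·0 = 13 | 3·1+5·2 = 13
gcd(6,1,2,3,5) = 1

Coefficients: [6, 1, 2, 3, 5]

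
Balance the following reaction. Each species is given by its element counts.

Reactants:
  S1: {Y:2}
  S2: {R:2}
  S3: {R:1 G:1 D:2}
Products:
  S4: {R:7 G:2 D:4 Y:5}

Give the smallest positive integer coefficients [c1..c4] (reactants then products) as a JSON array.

Coefficients: [5, 5, 4, 2]

R: 5·0+5·2+4·1 = 14 | 2·7 = 14
G: 5·0+5·0+4·1 = 4 | 2·2 = 4
D: 5·0+5·0+4·2 = 8 | 2·4 = 8
Y: 5·2+5·0+4·0 = 10 | 2·5 = 10
gcd(5,5,4,2) = 1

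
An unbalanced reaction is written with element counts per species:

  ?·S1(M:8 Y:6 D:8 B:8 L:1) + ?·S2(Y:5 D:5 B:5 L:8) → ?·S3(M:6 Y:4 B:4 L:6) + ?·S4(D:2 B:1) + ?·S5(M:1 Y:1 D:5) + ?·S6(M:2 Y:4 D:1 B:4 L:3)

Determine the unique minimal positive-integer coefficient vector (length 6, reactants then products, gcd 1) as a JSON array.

Coefficients: [2, 2, 1, 6, 2, 4]

M: 2·8+2·0 = 16 | 1·6+6·0+2·1+4·2 = 16
Y: 2·6+2·5 = 22 | 1·4+6·0+2·1+4·4 = 22
D: 2·8+2·5 = 26 | 1·0+6·2+2·5+4·1 = 26
B: 2·8+2·5 = 26 | 1·4+6·1+2·0+4·4 = 26
L: 2·1+2·8 = 18 | 1·6+6·0+2·0+4·3 = 18
gcd(2,2,1,6,2,4) = 1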